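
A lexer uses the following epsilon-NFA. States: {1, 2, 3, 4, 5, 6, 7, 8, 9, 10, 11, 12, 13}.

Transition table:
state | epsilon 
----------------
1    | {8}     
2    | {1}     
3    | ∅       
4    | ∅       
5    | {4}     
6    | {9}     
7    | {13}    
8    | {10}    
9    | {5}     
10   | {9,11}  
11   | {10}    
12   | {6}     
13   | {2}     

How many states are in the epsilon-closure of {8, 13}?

Start with {8, 13}.
From 8 via epsilon: add 10.
From 13 via epsilon: add 2.
From 2 via epsilon: add 1.
From 10 via epsilon: add 9, 11.
From 9 via epsilon: add 5.
From 5 via epsilon: add 4.
epsilon-closure = {1, 2, 4, 5, 8, 9, 10, 11, 13}, which has 9 states.

9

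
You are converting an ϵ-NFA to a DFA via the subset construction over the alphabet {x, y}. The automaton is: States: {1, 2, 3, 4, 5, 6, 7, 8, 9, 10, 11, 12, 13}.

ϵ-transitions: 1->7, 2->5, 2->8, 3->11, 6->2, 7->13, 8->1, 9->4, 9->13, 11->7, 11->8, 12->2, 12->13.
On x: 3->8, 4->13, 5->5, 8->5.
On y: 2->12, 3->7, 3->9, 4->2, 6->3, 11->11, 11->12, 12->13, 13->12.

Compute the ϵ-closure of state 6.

Start with {6}.
From 6 via ϵ: add 2.
From 2 via ϵ: add 5, 8.
From 8 via ϵ: add 1.
From 1 via ϵ: add 7.
From 7 via ϵ: add 13.
No new states can be added; the closed set is {1, 2, 5, 6, 7, 8, 13}.

{1, 2, 5, 6, 7, 8, 13}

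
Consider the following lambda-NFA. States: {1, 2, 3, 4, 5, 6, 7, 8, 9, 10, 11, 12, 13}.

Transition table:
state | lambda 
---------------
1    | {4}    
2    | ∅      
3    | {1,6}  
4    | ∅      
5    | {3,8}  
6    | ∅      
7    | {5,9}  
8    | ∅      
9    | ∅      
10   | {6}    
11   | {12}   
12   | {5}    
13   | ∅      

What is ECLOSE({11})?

Start with {11}.
From 11 via lambda: add 12.
From 12 via lambda: add 5.
From 5 via lambda: add 3, 8.
From 3 via lambda: add 1, 6.
From 1 via lambda: add 4.
No new states can be added; the closed set is {1, 3, 4, 5, 6, 8, 11, 12}.

{1, 3, 4, 5, 6, 8, 11, 12}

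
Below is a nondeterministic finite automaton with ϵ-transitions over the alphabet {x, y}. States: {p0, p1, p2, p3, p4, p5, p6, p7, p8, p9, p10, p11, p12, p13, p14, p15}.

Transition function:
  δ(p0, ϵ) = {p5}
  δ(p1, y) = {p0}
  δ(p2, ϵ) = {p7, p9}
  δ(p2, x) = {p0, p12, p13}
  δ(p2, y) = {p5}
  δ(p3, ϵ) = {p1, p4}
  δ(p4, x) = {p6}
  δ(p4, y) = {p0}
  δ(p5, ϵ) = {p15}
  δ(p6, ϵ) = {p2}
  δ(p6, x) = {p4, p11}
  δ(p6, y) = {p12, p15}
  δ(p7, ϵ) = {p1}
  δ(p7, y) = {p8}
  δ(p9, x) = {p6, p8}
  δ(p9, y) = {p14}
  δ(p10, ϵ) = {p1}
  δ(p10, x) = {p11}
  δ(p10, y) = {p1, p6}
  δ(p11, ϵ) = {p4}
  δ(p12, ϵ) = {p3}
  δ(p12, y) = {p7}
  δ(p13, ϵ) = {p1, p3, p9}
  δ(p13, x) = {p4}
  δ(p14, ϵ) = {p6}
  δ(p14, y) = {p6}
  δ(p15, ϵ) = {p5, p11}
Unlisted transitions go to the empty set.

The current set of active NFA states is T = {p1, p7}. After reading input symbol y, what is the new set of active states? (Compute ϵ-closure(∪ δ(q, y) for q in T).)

p1 on y → {p0}.
p7 on y → {p8}.
Union after reading y: {p0, p8}.
Now take the ϵ-closure:
From p0 via ϵ: add p5.
From p5 via ϵ: add p15.
From p15 via ϵ: add p11.
From p11 via ϵ: add p4.
No new states can be added; the closed set is {p0, p4, p5, p8, p11, p15}.

{p0, p4, p5, p8, p11, p15}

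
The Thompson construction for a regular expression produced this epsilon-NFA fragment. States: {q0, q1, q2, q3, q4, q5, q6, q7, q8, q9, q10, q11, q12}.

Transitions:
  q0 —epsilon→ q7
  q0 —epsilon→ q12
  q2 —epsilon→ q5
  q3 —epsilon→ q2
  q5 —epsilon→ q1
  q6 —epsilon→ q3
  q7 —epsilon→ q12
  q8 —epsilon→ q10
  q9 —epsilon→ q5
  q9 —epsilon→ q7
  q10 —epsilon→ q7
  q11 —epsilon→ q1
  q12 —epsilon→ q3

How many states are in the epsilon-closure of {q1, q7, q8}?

8

Start with {q1, q7, q8}.
From q7 via epsilon: add q12.
From q8 via epsilon: add q10.
From q12 via epsilon: add q3.
From q3 via epsilon: add q2.
From q2 via epsilon: add q5.
epsilon-closure = {q1, q2, q3, q5, q7, q8, q10, q12}, which has 8 states.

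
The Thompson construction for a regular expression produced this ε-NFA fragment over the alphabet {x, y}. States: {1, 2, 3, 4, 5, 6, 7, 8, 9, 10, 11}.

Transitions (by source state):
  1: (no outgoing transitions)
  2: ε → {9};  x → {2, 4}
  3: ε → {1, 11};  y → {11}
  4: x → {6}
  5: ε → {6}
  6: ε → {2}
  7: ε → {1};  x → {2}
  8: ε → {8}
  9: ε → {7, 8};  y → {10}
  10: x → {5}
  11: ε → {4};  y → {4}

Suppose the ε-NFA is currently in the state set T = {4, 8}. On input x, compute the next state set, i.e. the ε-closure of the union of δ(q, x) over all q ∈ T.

4 on x → {6}.
No x-transition from 8.
Union after reading x: {6}.
Now take the ε-closure:
From 6 via ε: add 2.
From 2 via ε: add 9.
From 9 via ε: add 7, 8.
From 7 via ε: add 1.
No new states can be added; the closed set is {1, 2, 6, 7, 8, 9}.

{1, 2, 6, 7, 8, 9}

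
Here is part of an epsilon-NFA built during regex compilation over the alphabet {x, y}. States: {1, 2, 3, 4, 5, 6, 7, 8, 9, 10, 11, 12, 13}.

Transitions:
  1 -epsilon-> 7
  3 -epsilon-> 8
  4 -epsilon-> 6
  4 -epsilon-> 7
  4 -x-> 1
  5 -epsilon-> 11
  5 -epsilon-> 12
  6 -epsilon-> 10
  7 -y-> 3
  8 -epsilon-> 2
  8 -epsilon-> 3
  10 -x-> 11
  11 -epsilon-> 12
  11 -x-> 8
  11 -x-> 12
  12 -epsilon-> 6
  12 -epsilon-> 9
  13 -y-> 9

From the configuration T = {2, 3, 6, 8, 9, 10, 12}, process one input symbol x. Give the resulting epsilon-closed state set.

{6, 9, 10, 11, 12}

10 on x → {11}.
No x-transition from 2, 3, 6, 8, 9, 12.
Union after reading x: {11}.
Now take the epsilon-closure:
From 11 via epsilon: add 12.
From 12 via epsilon: add 6, 9.
From 6 via epsilon: add 10.
No new states can be added; the closed set is {6, 9, 10, 11, 12}.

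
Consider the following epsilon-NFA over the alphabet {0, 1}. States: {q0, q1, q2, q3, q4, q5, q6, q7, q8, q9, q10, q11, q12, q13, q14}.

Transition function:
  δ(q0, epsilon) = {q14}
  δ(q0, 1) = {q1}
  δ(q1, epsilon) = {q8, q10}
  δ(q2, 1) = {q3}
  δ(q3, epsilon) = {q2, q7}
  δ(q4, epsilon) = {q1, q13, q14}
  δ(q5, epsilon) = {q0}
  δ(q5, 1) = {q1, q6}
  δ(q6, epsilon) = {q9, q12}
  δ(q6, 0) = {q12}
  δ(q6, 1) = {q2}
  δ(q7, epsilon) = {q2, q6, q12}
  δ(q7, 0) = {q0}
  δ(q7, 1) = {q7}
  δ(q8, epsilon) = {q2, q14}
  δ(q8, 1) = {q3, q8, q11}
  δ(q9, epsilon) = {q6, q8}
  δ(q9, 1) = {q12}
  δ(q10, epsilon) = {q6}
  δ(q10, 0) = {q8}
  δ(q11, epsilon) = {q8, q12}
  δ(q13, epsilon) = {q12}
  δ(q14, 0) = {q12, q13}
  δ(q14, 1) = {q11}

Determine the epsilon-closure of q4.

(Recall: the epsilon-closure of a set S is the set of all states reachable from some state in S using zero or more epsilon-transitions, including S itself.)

Start with {q4}.
From q4 via epsilon: add q1, q13, q14.
From q1 via epsilon: add q8, q10.
From q13 via epsilon: add q12.
From q8 via epsilon: add q2.
From q10 via epsilon: add q6.
From q6 via epsilon: add q9.
No new states can be added; the closed set is {q1, q2, q4, q6, q8, q9, q10, q12, q13, q14}.

{q1, q2, q4, q6, q8, q9, q10, q12, q13, q14}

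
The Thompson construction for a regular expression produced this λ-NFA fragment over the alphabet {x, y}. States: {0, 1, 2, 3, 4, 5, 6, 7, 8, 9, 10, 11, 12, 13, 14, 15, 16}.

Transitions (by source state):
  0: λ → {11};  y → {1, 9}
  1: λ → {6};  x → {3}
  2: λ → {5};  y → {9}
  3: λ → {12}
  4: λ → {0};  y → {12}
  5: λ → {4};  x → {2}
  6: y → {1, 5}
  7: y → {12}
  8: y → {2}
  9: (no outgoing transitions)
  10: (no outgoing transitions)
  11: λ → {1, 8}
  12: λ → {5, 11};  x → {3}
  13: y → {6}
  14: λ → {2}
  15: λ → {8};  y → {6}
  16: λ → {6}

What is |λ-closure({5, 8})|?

7

Start with {5, 8}.
From 5 via λ: add 4.
From 4 via λ: add 0.
From 0 via λ: add 11.
From 11 via λ: add 1.
From 1 via λ: add 6.
λ-closure = {0, 1, 4, 5, 6, 8, 11}, which has 7 states.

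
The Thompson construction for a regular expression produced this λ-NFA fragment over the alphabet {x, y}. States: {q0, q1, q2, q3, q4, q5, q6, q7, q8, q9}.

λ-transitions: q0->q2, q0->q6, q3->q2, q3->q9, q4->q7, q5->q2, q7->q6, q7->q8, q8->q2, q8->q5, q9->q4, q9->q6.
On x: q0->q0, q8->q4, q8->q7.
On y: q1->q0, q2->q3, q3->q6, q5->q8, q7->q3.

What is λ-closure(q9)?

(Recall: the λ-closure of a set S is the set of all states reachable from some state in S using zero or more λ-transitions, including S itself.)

Start with {q9}.
From q9 via λ: add q4, q6.
From q4 via λ: add q7.
From q7 via λ: add q8.
From q8 via λ: add q2, q5.
No new states can be added; the closed set is {q2, q4, q5, q6, q7, q8, q9}.

{q2, q4, q5, q6, q7, q8, q9}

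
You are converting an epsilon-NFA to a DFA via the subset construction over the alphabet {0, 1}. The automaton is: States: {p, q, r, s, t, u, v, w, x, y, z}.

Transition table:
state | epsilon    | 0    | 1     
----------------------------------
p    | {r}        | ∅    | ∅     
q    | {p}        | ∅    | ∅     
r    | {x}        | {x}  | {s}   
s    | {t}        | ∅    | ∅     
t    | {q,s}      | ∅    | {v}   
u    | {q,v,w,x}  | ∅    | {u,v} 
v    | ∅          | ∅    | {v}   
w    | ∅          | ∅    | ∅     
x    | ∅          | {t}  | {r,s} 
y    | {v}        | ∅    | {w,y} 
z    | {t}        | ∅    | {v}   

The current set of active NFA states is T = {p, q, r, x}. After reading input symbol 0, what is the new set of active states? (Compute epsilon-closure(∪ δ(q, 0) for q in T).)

{p, q, r, s, t, x}

r on 0 → {x}.
x on 0 → {t}.
No 0-transition from p, q.
Union after reading 0: {t, x}.
Now take the epsilon-closure:
From t via epsilon: add q, s.
From q via epsilon: add p.
From p via epsilon: add r.
No new states can be added; the closed set is {p, q, r, s, t, x}.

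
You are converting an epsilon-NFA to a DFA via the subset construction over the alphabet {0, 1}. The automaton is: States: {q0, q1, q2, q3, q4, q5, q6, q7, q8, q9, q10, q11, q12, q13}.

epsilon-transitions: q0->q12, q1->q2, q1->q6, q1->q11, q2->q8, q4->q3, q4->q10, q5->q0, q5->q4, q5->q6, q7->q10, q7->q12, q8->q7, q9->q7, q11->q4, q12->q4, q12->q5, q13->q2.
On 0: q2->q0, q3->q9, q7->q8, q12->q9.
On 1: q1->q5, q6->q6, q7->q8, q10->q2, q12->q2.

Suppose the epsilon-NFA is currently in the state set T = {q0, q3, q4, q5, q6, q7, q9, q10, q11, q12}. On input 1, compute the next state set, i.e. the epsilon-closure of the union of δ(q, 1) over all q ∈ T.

q6 on 1 → {q6}.
q7 on 1 → {q8}.
q10 on 1 → {q2}.
q12 on 1 → {q2}.
No 1-transition from q0, q3, q4, q5, q9, q11.
Union after reading 1: {q2, q6, q8}.
Now take the epsilon-closure:
From q8 via epsilon: add q7.
From q7 via epsilon: add q10, q12.
From q12 via epsilon: add q4, q5.
From q4 via epsilon: add q3.
From q5 via epsilon: add q0.
No new states can be added; the closed set is {q0, q2, q3, q4, q5, q6, q7, q8, q10, q12}.

{q0, q2, q3, q4, q5, q6, q7, q8, q10, q12}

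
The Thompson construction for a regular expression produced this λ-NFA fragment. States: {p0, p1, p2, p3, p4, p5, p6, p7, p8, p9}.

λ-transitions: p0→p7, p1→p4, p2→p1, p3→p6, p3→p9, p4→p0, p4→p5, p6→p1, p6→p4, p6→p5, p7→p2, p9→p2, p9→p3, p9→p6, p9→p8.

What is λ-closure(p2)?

{p0, p1, p2, p4, p5, p7}

Start with {p2}.
From p2 via λ: add p1.
From p1 via λ: add p4.
From p4 via λ: add p0, p5.
From p0 via λ: add p7.
No new states can be added; the closed set is {p0, p1, p2, p4, p5, p7}.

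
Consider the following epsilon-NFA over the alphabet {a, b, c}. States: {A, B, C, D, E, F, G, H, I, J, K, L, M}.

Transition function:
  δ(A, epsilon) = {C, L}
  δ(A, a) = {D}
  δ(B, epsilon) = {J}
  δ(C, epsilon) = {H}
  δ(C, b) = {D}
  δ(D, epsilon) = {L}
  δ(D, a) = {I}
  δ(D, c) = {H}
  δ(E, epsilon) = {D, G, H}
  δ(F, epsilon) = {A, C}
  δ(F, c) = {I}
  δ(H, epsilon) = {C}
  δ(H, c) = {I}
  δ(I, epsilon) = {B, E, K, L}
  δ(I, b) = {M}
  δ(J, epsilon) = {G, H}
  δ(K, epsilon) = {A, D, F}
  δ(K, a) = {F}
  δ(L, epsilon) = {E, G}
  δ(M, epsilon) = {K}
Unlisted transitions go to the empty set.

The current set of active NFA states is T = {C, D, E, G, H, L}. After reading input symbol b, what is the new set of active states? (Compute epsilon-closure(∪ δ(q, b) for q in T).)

C on b → {D}.
No b-transition from D, E, G, H, L.
Union after reading b: {D}.
Now take the epsilon-closure:
From D via epsilon: add L.
From L via epsilon: add E, G.
From E via epsilon: add H.
From H via epsilon: add C.
No new states can be added; the closed set is {C, D, E, G, H, L}.

{C, D, E, G, H, L}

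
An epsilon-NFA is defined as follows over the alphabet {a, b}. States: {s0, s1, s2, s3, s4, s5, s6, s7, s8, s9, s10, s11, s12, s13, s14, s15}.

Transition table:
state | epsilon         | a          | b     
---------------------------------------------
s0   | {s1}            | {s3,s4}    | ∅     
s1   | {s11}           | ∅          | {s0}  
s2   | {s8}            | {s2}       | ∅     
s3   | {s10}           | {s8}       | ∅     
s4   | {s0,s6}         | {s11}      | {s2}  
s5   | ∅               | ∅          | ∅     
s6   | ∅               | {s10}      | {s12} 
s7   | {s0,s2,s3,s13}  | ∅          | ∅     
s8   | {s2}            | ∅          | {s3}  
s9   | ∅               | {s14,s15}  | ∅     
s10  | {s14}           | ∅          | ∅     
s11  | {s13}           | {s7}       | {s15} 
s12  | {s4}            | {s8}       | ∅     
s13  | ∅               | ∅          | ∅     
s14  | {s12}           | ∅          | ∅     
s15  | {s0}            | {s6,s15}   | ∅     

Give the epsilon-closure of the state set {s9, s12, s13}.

Start with {s9, s12, s13}.
From s12 via epsilon: add s4.
From s4 via epsilon: add s0, s6.
From s0 via epsilon: add s1.
From s1 via epsilon: add s11.
No new states can be added; the closed set is {s0, s1, s4, s6, s9, s11, s12, s13}.

{s0, s1, s4, s6, s9, s11, s12, s13}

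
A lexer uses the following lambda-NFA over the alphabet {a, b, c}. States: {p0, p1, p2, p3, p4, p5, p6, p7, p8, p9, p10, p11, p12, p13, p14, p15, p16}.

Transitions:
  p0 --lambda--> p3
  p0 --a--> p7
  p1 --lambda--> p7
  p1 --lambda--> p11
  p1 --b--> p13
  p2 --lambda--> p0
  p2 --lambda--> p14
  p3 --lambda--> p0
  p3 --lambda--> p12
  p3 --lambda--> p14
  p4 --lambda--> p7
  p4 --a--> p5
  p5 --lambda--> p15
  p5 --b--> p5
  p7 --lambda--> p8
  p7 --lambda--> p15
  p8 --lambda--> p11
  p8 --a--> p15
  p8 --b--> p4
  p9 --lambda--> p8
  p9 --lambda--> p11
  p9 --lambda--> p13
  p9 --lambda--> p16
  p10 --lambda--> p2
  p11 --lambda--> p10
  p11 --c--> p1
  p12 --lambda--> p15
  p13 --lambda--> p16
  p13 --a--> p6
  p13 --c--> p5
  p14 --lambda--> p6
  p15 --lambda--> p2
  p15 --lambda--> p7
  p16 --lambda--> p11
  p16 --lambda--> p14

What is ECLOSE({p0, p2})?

{p0, p2, p3, p6, p7, p8, p10, p11, p12, p14, p15}

Start with {p0, p2}.
From p0 via lambda: add p3.
From p2 via lambda: add p14.
From p3 via lambda: add p12.
From p14 via lambda: add p6.
From p12 via lambda: add p15.
From p15 via lambda: add p7.
From p7 via lambda: add p8.
From p8 via lambda: add p11.
From p11 via lambda: add p10.
No new states can be added; the closed set is {p0, p2, p3, p6, p7, p8, p10, p11, p12, p14, p15}.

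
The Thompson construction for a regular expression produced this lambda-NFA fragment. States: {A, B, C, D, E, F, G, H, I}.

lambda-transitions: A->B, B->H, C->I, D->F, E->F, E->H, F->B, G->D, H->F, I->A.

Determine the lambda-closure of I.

Start with {I}.
From I via lambda: add A.
From A via lambda: add B.
From B via lambda: add H.
From H via lambda: add F.
No new states can be added; the closed set is {A, B, F, H, I}.

{A, B, F, H, I}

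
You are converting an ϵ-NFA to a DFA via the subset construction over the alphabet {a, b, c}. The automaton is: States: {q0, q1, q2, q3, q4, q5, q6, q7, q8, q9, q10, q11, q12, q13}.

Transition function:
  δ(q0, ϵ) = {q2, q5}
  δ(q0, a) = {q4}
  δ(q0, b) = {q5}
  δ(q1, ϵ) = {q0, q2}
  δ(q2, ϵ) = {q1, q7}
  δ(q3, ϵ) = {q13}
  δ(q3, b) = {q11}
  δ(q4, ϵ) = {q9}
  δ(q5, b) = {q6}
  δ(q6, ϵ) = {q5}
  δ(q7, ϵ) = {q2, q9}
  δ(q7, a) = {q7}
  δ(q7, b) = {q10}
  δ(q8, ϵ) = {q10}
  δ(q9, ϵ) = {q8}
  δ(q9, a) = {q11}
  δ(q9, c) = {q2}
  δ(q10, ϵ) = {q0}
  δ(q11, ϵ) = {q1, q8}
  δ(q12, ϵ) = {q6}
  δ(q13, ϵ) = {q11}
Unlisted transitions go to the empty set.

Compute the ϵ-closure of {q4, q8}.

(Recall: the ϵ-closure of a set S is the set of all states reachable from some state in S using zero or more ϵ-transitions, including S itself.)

Start with {q4, q8}.
From q4 via ϵ: add q9.
From q8 via ϵ: add q10.
From q10 via ϵ: add q0.
From q0 via ϵ: add q2, q5.
From q2 via ϵ: add q1, q7.
No new states can be added; the closed set is {q0, q1, q2, q4, q5, q7, q8, q9, q10}.

{q0, q1, q2, q4, q5, q7, q8, q9, q10}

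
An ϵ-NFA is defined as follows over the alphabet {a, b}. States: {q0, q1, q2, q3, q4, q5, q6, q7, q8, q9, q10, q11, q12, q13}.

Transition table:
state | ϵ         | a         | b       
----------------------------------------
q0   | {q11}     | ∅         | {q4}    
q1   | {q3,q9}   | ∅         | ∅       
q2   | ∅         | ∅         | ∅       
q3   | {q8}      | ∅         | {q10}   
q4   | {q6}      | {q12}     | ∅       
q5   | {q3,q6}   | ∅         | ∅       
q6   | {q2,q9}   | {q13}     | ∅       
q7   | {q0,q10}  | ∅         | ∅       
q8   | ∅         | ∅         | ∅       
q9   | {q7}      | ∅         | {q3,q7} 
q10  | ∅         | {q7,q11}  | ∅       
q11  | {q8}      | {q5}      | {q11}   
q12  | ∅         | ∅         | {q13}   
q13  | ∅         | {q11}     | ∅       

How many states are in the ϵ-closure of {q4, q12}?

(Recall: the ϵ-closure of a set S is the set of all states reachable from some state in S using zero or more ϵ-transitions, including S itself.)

Start with {q4, q12}.
From q4 via ϵ: add q6.
From q6 via ϵ: add q2, q9.
From q9 via ϵ: add q7.
From q7 via ϵ: add q0, q10.
From q0 via ϵ: add q11.
From q11 via ϵ: add q8.
ϵ-closure = {q0, q2, q4, q6, q7, q8, q9, q10, q11, q12}, which has 10 states.

10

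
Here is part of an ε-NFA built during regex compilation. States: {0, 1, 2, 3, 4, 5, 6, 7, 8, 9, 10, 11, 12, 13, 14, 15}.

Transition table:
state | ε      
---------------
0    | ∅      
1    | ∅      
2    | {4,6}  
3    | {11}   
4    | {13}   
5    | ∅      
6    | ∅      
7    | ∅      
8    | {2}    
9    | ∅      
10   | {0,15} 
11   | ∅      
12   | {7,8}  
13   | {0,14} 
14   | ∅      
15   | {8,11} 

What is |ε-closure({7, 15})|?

10

Start with {7, 15}.
From 15 via ε: add 8, 11.
From 8 via ε: add 2.
From 2 via ε: add 4, 6.
From 4 via ε: add 13.
From 13 via ε: add 0, 14.
ε-closure = {0, 2, 4, 6, 7, 8, 11, 13, 14, 15}, which has 10 states.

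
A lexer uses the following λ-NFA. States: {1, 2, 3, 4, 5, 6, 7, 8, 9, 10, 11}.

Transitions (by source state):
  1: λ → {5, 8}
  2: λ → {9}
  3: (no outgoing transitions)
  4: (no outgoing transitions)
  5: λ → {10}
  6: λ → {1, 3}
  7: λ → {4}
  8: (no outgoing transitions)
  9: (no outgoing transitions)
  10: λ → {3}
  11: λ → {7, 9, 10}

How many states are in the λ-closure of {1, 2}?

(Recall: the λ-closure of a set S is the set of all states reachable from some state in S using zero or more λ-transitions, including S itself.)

Start with {1, 2}.
From 1 via λ: add 5, 8.
From 2 via λ: add 9.
From 5 via λ: add 10.
From 10 via λ: add 3.
λ-closure = {1, 2, 3, 5, 8, 9, 10}, which has 7 states.

7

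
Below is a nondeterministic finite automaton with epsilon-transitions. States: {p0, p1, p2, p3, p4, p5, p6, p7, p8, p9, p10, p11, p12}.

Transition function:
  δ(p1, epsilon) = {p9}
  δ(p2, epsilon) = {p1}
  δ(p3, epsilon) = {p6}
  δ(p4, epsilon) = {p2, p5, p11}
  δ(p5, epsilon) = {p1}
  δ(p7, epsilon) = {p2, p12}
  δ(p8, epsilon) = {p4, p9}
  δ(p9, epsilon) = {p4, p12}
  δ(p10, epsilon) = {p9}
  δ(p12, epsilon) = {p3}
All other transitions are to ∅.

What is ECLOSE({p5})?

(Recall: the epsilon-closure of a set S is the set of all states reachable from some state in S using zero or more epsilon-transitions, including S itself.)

Start with {p5}.
From p5 via epsilon: add p1.
From p1 via epsilon: add p9.
From p9 via epsilon: add p4, p12.
From p4 via epsilon: add p2, p11.
From p12 via epsilon: add p3.
From p3 via epsilon: add p6.
No new states can be added; the closed set is {p1, p2, p3, p4, p5, p6, p9, p11, p12}.

{p1, p2, p3, p4, p5, p6, p9, p11, p12}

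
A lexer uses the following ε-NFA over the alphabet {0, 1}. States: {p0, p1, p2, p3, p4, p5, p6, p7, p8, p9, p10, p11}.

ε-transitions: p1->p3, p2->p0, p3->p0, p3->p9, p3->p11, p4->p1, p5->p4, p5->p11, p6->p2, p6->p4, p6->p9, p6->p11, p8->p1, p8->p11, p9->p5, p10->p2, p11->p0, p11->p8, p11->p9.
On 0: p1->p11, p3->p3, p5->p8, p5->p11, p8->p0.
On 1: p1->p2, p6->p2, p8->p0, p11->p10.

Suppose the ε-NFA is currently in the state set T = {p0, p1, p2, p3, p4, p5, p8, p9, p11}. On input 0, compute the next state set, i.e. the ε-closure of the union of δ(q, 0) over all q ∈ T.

{p0, p1, p3, p4, p5, p8, p9, p11}

p1 on 0 → {p11}.
p3 on 0 → {p3}.
p5 on 0 → {p8, p11}.
p8 on 0 → {p0}.
No 0-transition from p0, p2, p4, p9, p11.
Union after reading 0: {p0, p3, p8, p11}.
Now take the ε-closure:
From p3 via ε: add p9.
From p8 via ε: add p1.
From p9 via ε: add p5.
From p5 via ε: add p4.
No new states can be added; the closed set is {p0, p1, p3, p4, p5, p8, p9, p11}.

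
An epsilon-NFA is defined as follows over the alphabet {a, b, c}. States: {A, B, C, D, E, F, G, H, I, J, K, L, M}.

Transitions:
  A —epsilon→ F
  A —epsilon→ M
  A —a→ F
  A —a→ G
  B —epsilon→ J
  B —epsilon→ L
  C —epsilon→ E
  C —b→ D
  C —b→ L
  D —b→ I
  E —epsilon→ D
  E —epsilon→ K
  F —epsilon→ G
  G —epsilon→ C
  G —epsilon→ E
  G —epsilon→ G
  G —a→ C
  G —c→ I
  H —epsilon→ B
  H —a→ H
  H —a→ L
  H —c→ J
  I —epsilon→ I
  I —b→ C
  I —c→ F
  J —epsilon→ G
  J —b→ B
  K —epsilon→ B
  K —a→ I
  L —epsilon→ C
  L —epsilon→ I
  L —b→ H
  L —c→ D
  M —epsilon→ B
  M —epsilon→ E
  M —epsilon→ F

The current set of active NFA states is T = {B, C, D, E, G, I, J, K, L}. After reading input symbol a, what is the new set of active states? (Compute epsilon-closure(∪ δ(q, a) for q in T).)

{B, C, D, E, G, I, J, K, L}

G on a → {C}.
K on a → {I}.
No a-transition from B, C, D, E, I, J, L.
Union after reading a: {C, I}.
Now take the epsilon-closure:
From C via epsilon: add E.
From E via epsilon: add D, K.
From K via epsilon: add B.
From B via epsilon: add J, L.
From J via epsilon: add G.
No new states can be added; the closed set is {B, C, D, E, G, I, J, K, L}.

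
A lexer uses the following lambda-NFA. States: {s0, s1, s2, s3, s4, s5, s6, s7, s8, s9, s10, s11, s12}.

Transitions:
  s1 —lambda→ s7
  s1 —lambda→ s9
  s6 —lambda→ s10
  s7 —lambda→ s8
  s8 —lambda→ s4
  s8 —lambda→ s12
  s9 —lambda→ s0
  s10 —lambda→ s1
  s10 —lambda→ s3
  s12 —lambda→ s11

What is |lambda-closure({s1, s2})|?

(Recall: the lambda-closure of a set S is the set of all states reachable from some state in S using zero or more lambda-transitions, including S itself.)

9

Start with {s1, s2}.
From s1 via lambda: add s7, s9.
From s7 via lambda: add s8.
From s9 via lambda: add s0.
From s8 via lambda: add s4, s12.
From s12 via lambda: add s11.
lambda-closure = {s0, s1, s2, s4, s7, s8, s9, s11, s12}, which has 9 states.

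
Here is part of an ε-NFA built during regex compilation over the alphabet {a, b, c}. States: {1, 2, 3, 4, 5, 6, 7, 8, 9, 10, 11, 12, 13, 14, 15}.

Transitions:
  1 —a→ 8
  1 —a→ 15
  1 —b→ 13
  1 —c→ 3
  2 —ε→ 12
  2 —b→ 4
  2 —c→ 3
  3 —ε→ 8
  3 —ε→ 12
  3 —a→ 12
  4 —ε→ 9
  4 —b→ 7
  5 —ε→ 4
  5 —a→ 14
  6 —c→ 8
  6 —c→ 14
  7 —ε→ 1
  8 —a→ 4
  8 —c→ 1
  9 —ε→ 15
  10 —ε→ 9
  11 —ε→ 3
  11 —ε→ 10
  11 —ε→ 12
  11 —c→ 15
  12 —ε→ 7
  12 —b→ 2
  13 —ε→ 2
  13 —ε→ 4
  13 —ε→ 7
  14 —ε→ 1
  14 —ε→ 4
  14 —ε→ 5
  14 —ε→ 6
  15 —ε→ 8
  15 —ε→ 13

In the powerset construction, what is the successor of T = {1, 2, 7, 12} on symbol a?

{1, 2, 4, 7, 8, 9, 12, 13, 15}

1 on a → {8, 15}.
No a-transition from 2, 7, 12.
Union after reading a: {8, 15}.
Now take the ε-closure:
From 15 via ε: add 13.
From 13 via ε: add 2, 4, 7.
From 2 via ε: add 12.
From 4 via ε: add 9.
From 7 via ε: add 1.
No new states can be added; the closed set is {1, 2, 4, 7, 8, 9, 12, 13, 15}.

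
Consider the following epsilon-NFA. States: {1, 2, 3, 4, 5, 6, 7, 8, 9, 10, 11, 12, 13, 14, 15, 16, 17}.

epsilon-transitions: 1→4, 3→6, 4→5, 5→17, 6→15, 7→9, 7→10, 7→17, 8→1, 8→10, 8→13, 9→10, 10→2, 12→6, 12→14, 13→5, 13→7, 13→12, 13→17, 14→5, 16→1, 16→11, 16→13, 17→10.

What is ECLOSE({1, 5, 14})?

Start with {1, 5, 14}.
From 1 via epsilon: add 4.
From 5 via epsilon: add 17.
From 17 via epsilon: add 10.
From 10 via epsilon: add 2.
No new states can be added; the closed set is {1, 2, 4, 5, 10, 14, 17}.

{1, 2, 4, 5, 10, 14, 17}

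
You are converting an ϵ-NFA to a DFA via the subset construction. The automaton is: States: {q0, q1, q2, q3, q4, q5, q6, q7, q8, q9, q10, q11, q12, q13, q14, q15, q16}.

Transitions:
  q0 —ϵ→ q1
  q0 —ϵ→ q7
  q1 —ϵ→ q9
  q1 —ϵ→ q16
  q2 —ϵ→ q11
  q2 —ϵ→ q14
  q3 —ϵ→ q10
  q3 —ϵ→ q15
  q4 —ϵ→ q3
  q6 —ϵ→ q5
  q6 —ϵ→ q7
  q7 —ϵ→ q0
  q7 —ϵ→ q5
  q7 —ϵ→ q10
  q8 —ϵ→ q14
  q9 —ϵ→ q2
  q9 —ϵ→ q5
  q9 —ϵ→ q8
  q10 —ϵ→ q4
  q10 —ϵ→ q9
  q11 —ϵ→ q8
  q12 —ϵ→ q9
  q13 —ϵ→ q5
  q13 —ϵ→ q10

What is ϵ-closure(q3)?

Start with {q3}.
From q3 via ϵ: add q10, q15.
From q10 via ϵ: add q4, q9.
From q9 via ϵ: add q2, q5, q8.
From q2 via ϵ: add q11, q14.
No new states can be added; the closed set is {q2, q3, q4, q5, q8, q9, q10, q11, q14, q15}.

{q2, q3, q4, q5, q8, q9, q10, q11, q14, q15}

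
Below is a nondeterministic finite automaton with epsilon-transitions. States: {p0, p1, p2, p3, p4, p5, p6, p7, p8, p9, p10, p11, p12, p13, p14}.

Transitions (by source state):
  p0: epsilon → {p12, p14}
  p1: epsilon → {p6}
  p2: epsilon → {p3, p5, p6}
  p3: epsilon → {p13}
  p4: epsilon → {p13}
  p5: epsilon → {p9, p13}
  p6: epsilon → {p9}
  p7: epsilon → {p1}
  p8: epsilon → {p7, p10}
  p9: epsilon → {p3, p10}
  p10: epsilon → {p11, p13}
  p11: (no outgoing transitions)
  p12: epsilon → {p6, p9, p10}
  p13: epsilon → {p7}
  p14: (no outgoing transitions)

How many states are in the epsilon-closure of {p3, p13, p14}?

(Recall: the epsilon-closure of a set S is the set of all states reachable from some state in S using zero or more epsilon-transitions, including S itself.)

Start with {p3, p13, p14}.
From p13 via epsilon: add p7.
From p7 via epsilon: add p1.
From p1 via epsilon: add p6.
From p6 via epsilon: add p9.
From p9 via epsilon: add p10.
From p10 via epsilon: add p11.
epsilon-closure = {p1, p3, p6, p7, p9, p10, p11, p13, p14}, which has 9 states.

9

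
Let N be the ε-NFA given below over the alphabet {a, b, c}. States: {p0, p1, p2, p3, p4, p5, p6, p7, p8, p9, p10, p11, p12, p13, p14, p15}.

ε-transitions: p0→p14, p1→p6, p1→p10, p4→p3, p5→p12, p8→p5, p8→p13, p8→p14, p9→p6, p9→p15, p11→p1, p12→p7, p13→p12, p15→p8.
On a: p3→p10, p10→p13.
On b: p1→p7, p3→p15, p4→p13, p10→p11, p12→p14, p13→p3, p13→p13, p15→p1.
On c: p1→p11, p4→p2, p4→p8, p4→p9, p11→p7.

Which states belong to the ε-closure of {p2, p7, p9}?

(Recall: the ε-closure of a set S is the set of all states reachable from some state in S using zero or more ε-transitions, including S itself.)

{p2, p5, p6, p7, p8, p9, p12, p13, p14, p15}

Start with {p2, p7, p9}.
From p9 via ε: add p6, p15.
From p15 via ε: add p8.
From p8 via ε: add p5, p13, p14.
From p5 via ε: add p12.
No new states can be added; the closed set is {p2, p5, p6, p7, p8, p9, p12, p13, p14, p15}.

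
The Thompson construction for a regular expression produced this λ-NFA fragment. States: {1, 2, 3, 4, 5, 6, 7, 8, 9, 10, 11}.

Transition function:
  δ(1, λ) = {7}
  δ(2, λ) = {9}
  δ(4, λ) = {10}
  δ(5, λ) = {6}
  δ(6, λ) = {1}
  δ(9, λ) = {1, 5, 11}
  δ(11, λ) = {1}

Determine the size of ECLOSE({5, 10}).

5

Start with {5, 10}.
From 5 via λ: add 6.
From 6 via λ: add 1.
From 1 via λ: add 7.
λ-closure = {1, 5, 6, 7, 10}, which has 5 states.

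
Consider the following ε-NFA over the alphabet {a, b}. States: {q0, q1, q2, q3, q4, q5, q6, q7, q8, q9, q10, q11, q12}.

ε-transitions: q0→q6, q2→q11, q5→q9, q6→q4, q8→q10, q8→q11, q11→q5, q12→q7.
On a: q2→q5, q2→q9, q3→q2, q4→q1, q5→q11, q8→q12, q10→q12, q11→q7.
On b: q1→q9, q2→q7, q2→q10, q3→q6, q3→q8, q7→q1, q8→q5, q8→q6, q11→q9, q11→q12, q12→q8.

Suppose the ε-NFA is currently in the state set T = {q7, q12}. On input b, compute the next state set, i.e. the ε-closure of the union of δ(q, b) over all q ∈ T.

q7 on b → {q1}.
q12 on b → {q8}.
Union after reading b: {q1, q8}.
Now take the ε-closure:
From q8 via ε: add q10, q11.
From q11 via ε: add q5.
From q5 via ε: add q9.
No new states can be added; the closed set is {q1, q5, q8, q9, q10, q11}.

{q1, q5, q8, q9, q10, q11}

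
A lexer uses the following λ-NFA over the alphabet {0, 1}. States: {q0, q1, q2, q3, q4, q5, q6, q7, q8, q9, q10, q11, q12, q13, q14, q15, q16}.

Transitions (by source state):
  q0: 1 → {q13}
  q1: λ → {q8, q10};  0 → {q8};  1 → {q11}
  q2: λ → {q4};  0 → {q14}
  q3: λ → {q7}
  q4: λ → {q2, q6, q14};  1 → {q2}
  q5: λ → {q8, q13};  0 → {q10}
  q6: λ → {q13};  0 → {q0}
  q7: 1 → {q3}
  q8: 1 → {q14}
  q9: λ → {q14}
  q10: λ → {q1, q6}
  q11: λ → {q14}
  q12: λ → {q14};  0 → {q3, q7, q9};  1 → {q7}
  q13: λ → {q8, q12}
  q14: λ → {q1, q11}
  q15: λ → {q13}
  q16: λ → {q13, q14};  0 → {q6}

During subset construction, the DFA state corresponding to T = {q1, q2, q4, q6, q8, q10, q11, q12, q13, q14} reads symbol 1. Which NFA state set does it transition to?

q1 on 1 → {q11}.
q4 on 1 → {q2}.
q8 on 1 → {q14}.
q12 on 1 → {q7}.
No 1-transition from q2, q6, q10, q11, q13, q14.
Union after reading 1: {q2, q7, q11, q14}.
Now take the λ-closure:
From q2 via λ: add q4.
From q14 via λ: add q1.
From q1 via λ: add q8, q10.
From q4 via λ: add q6.
From q6 via λ: add q13.
From q13 via λ: add q12.
No new states can be added; the closed set is {q1, q2, q4, q6, q7, q8, q10, q11, q12, q13, q14}.

{q1, q2, q4, q6, q7, q8, q10, q11, q12, q13, q14}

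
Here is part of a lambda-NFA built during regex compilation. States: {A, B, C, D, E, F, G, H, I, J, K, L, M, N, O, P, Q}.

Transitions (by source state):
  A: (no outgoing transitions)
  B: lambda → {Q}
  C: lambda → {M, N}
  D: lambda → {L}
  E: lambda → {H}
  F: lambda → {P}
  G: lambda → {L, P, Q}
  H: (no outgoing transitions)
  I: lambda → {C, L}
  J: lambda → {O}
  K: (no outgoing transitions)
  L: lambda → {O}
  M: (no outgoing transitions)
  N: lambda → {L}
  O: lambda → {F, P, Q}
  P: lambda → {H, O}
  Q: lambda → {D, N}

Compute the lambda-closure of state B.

Start with {B}.
From B via lambda: add Q.
From Q via lambda: add D, N.
From D via lambda: add L.
From L via lambda: add O.
From O via lambda: add F, P.
From P via lambda: add H.
No new states can be added; the closed set is {B, D, F, H, L, N, O, P, Q}.

{B, D, F, H, L, N, O, P, Q}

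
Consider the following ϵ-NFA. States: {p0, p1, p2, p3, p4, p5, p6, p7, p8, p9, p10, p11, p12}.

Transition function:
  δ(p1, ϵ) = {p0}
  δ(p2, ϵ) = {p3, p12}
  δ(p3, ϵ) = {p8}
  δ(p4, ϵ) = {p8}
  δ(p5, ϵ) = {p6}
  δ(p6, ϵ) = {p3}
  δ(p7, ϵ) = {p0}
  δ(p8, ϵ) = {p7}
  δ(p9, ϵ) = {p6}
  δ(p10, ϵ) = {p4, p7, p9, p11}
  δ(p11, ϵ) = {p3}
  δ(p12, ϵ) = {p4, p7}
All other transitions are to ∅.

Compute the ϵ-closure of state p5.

{p0, p3, p5, p6, p7, p8}

Start with {p5}.
From p5 via ϵ: add p6.
From p6 via ϵ: add p3.
From p3 via ϵ: add p8.
From p8 via ϵ: add p7.
From p7 via ϵ: add p0.
No new states can be added; the closed set is {p0, p3, p5, p6, p7, p8}.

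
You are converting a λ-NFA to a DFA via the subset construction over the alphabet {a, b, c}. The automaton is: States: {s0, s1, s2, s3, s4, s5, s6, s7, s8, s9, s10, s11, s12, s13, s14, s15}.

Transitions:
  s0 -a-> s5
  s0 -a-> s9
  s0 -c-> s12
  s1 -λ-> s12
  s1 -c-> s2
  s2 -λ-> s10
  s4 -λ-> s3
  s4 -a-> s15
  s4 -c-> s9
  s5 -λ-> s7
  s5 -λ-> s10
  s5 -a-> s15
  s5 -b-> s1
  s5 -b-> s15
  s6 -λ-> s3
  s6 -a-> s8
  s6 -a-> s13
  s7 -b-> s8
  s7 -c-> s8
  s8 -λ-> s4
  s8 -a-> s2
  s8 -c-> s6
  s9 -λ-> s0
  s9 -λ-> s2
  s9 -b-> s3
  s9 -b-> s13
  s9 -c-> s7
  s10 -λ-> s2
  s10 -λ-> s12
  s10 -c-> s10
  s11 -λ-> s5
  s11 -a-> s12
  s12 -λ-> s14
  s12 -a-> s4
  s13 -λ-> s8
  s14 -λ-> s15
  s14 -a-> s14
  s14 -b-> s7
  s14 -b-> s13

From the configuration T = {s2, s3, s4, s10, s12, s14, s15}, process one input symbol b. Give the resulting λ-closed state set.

s14 on b → {s7, s13}.
No b-transition from s2, s3, s4, s10, s12, s15.
Union after reading b: {s7, s13}.
Now take the λ-closure:
From s13 via λ: add s8.
From s8 via λ: add s4.
From s4 via λ: add s3.
No new states can be added; the closed set is {s3, s4, s7, s8, s13}.

{s3, s4, s7, s8, s13}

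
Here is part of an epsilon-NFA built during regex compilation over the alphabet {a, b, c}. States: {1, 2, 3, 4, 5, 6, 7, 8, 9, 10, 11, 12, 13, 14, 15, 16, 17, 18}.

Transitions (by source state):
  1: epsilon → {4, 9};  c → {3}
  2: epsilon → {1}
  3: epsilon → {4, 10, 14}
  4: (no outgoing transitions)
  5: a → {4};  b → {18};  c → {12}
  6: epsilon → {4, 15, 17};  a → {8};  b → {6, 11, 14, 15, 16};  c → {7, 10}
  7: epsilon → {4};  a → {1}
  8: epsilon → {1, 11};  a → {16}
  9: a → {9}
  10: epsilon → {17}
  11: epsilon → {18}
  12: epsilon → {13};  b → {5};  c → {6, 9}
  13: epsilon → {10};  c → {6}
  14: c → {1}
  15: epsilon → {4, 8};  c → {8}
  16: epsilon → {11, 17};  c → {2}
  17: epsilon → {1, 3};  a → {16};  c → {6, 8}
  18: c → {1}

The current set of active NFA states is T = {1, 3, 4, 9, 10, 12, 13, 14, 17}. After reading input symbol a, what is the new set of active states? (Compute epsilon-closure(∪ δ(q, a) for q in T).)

9 on a → {9}.
17 on a → {16}.
No a-transition from 1, 3, 4, 10, 12, 13, 14.
Union after reading a: {9, 16}.
Now take the epsilon-closure:
From 16 via epsilon: add 11, 17.
From 11 via epsilon: add 18.
From 17 via epsilon: add 1, 3.
From 1 via epsilon: add 4.
From 3 via epsilon: add 10, 14.
No new states can be added; the closed set is {1, 3, 4, 9, 10, 11, 14, 16, 17, 18}.

{1, 3, 4, 9, 10, 11, 14, 16, 17, 18}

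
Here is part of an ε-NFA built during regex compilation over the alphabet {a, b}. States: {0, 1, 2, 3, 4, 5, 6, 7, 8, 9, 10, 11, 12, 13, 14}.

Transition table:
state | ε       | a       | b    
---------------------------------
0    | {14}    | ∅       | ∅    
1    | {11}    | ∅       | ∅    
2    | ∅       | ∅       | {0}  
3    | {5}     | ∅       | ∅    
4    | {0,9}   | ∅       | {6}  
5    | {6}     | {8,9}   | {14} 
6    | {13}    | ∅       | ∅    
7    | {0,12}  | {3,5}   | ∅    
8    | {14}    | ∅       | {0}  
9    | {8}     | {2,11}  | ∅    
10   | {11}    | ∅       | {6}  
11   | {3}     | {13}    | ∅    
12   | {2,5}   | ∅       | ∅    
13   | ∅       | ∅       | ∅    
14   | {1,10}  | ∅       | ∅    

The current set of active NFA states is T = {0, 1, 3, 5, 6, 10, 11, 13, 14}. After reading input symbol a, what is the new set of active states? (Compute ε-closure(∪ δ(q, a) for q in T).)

{1, 3, 5, 6, 8, 9, 10, 11, 13, 14}

5 on a → {8, 9}.
11 on a → {13}.
No a-transition from 0, 1, 3, 6, 10, 13, 14.
Union after reading a: {8, 9, 13}.
Now take the ε-closure:
From 8 via ε: add 14.
From 14 via ε: add 1, 10.
From 1 via ε: add 11.
From 11 via ε: add 3.
From 3 via ε: add 5.
From 5 via ε: add 6.
No new states can be added; the closed set is {1, 3, 5, 6, 8, 9, 10, 11, 13, 14}.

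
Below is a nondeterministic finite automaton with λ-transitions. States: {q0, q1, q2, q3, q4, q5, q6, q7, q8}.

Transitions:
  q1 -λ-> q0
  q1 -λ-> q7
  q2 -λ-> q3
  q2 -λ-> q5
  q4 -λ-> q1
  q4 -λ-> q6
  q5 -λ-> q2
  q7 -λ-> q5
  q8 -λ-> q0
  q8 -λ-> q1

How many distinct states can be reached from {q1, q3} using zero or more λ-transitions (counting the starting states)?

Start with {q1, q3}.
From q1 via λ: add q0, q7.
From q7 via λ: add q5.
From q5 via λ: add q2.
λ-closure = {q0, q1, q2, q3, q5, q7}, which has 6 states.

6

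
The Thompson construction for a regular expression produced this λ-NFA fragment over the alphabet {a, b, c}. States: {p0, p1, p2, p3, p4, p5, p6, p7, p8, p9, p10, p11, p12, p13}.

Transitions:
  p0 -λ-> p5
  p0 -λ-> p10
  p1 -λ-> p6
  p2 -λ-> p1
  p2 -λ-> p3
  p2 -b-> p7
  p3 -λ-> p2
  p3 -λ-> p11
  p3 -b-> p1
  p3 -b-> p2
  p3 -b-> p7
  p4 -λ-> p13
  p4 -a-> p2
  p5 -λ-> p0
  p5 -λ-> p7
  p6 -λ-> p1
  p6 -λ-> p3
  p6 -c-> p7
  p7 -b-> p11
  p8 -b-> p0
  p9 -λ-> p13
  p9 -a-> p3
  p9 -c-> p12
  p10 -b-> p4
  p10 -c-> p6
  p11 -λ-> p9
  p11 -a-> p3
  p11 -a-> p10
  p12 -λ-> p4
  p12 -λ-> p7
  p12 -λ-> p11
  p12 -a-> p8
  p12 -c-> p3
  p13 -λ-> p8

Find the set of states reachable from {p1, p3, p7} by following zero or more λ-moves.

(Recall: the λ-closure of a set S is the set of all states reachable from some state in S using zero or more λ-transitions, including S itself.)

Start with {p1, p3, p7}.
From p1 via λ: add p6.
From p3 via λ: add p2, p11.
From p11 via λ: add p9.
From p9 via λ: add p13.
From p13 via λ: add p8.
No new states can be added; the closed set is {p1, p2, p3, p6, p7, p8, p9, p11, p13}.

{p1, p2, p3, p6, p7, p8, p9, p11, p13}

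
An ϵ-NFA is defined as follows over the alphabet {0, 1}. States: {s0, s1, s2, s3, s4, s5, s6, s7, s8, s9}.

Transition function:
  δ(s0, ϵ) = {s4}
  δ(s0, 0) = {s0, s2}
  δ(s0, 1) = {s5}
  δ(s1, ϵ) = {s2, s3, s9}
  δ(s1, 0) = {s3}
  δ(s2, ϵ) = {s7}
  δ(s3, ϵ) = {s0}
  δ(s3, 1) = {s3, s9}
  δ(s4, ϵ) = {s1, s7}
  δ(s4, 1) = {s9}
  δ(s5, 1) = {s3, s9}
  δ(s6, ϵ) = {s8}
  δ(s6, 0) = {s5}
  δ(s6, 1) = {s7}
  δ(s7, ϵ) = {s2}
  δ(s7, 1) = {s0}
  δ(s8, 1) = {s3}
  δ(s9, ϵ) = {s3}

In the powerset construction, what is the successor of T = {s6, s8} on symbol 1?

{s0, s1, s2, s3, s4, s7, s9}

s6 on 1 → {s7}.
s8 on 1 → {s3}.
Union after reading 1: {s3, s7}.
Now take the ϵ-closure:
From s3 via ϵ: add s0.
From s7 via ϵ: add s2.
From s0 via ϵ: add s4.
From s4 via ϵ: add s1.
From s1 via ϵ: add s9.
No new states can be added; the closed set is {s0, s1, s2, s3, s4, s7, s9}.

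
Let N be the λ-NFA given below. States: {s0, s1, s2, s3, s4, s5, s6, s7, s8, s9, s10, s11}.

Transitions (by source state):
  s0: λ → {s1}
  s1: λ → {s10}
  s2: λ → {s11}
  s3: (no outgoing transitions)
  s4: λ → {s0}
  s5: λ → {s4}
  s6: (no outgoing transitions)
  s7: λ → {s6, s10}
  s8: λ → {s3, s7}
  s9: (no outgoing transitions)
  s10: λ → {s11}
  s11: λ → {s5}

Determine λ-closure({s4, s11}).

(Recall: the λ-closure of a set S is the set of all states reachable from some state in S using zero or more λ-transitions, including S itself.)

Start with {s4, s11}.
From s4 via λ: add s0.
From s11 via λ: add s5.
From s0 via λ: add s1.
From s1 via λ: add s10.
No new states can be added; the closed set is {s0, s1, s4, s5, s10, s11}.

{s0, s1, s4, s5, s10, s11}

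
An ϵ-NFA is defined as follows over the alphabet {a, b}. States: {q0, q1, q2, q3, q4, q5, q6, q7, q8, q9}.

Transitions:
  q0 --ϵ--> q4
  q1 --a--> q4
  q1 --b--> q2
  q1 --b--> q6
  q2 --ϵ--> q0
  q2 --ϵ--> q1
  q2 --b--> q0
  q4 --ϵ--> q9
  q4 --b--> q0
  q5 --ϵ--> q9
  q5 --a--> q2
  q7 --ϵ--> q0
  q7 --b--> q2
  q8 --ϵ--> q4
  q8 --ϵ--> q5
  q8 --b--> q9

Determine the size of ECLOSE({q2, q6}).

6

Start with {q2, q6}.
From q2 via ϵ: add q0, q1.
From q0 via ϵ: add q4.
From q4 via ϵ: add q9.
ϵ-closure = {q0, q1, q2, q4, q6, q9}, which has 6 states.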